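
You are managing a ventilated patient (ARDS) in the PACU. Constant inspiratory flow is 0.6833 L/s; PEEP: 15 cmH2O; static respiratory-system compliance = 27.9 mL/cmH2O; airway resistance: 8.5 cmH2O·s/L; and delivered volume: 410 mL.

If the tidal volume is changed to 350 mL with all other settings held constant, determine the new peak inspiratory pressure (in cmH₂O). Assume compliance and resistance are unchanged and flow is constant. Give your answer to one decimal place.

33.4

PIP = Vt/C + R·V̇ + PEEP (constant-flow equation of motion).
Only the elastic term changes: ΔPIP = ΔVt / C = (350 − 410) / 27.9 = -2.151 cmH2O.
Original PIP = 410/27.9 + 8.5×0.6833 + 15 = 35.503 cmH2O; new PIP = 35.503 + (-2.151) = 33.352 cmH2O.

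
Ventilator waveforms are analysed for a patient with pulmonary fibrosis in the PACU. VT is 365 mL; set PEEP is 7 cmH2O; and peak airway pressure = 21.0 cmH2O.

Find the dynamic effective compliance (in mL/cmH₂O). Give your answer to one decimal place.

Dynamic compliance = Vt / (PIP − PEEP) = 365 / (21.0 − 7) = 365 / 14.0 = 26.071 mL/cmH2O.

26.1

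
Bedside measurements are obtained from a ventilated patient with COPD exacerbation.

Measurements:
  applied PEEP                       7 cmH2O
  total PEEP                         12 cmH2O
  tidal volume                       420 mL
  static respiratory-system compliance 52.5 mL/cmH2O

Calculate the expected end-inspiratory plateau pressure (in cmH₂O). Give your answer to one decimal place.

End-expiratory occlusion gives total PEEP = 12 cmH2O (intrinsic PEEP = 12 − 7 = 5). Use total PEEP for the elastic gradient.
Pplat = PEEPtotal + Vt / Cstat = 12 + 420 / 52.5 = 12 + 8.0 = 20.0 cmH2O.

20.0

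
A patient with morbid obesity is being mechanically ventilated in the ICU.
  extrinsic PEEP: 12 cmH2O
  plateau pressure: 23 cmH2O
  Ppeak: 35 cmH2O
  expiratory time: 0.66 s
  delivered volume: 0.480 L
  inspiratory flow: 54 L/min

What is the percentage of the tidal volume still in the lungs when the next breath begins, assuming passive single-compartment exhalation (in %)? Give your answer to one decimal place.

32.2

Flow: 54 L/min ÷ 60 = 0.9 L/s.
R = (PIP − Pplat)/V̇ = (35 − 23) / 0.9 = 12.0/0.9 = 13.333 cmH2O·s/L.
C = Vt/(Pplat − PEEP) = 480.0 / (23 − 12) = 480.0/11.0 = 43.636 mL/cmH2O.
τ = R × C = 13.333 × 0.04364 L/cmH2O = 0.5819 s.
Fraction remaining at end-expiration = e^(−Te/τ) = e^(−0.66/0.5819) = 0.3217 → 32.17%.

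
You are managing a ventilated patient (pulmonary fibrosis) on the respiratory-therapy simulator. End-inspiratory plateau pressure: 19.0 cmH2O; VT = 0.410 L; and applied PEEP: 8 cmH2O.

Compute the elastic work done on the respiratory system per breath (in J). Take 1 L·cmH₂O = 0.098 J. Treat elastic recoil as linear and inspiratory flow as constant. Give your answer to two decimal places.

0.22

Elastic work ≈ ½ × (Pplat − PEEP) × Vt = 0.5 × (19.0 − 8) × 0.410 L = 0.5 × 11.0 × 0.410 = 2.255 L·cmH2O.
× 0.098 J/(L·cmH2O) → 0.221 J.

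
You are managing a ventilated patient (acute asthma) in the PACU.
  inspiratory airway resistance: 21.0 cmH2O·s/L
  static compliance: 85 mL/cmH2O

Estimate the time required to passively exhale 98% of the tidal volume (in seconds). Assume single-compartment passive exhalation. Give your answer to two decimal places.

τ = R × C = 21.0 × 85 mL/cmH2O = 21.0 × 0.085 L/cmH2O = 1.785 s.
Exhaled fraction f = 1 − e^(−t/τ) → t = −τ·ln(1 − f) = −1.785·ln(0.02) = 6.983 s.

6.98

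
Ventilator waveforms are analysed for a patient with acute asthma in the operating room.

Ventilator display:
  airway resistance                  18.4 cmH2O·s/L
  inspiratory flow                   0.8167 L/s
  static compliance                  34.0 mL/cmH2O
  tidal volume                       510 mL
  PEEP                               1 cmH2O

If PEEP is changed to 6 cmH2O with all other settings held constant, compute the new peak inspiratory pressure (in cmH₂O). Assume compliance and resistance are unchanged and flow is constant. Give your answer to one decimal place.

36.0

PIP = Vt/C + R·V̇ + PEEP (constant-flow equation of motion).
Only the baseline term changes: ΔPIP = ΔPEEP = 6 − 1 = 5.0 cmH2O.
Original PIP = 510/34.0 + 18.4×0.8167 + 1 = 31.027 cmH2O; new PIP = 31.027 + (5.0) = 36.027 cmH2O.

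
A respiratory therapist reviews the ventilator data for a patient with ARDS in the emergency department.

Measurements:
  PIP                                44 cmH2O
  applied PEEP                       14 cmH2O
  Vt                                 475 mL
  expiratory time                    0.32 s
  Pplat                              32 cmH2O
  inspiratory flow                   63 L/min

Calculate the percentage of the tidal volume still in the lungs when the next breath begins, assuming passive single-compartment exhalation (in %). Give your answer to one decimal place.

34.6

Flow: 63 L/min ÷ 60 = 1.05 L/s.
R = (PIP − Pplat)/V̇ = (44 − 32) / 1.05 = 12.0/1.05 = 11.429 cmH2O·s/L.
C = Vt/(Pplat − PEEP) = 475.0 / (32 − 14) = 475.0/18.0 = 26.389 mL/cmH2O.
τ = R × C = 11.429 × 0.02639 L/cmH2O = 0.3016 s.
Fraction remaining at end-expiration = e^(−Te/τ) = e^(−0.32/0.3016) = 0.3461 → 34.61%.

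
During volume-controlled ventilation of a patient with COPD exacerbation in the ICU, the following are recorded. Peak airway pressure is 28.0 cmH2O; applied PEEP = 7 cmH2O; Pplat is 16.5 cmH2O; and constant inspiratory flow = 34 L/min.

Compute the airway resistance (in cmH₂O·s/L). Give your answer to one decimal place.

20.3

Flow: 34 L/min ÷ 60 = 0.5667 L/s.
Raw = (PIP − Pplat) / flow = (28.0 − 16.5) / 0.5667 = 11.5 / 0.5667 = 20.293 cmH2O·s/L.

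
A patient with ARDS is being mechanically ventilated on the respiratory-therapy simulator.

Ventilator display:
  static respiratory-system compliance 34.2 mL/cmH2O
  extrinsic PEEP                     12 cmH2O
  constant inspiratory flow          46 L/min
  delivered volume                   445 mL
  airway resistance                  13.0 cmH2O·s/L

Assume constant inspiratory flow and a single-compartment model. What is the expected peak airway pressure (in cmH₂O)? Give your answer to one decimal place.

35.0

Flow: 46 L/min ÷ 60 = 0.7667 L/s.
Equation of motion (constant flow): PIP = Vt/C + R·V̇ + PEEP.
PIP = 445/34.2 + 13.0×0.7667 + 12 = 13.012 + 9.967 + 12 = 34.979 cmH2O.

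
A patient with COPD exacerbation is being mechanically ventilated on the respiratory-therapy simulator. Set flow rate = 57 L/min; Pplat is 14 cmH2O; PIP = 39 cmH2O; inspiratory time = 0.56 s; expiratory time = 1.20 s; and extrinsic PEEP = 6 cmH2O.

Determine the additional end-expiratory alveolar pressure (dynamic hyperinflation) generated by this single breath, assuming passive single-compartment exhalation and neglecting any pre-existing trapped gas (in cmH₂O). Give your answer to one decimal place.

Flow: 57 L/min ÷ 60 = 0.95 L/s.
Vt = flow × Ti = 0.95 L/s × 0.56 s × 1000 mL/L = 532.0 mL.
R = (PIP − Pplat)/V̇ = (39 − 14) / 0.95 = 25.0/0.95 = 26.316 cmH2O·s/L.
C = Vt/(Pplat − PEEP) = 532.0 / (14 − 6) = 532.0/8.0 = 66.5 mL/cmH2O.
τ = R × C = 26.316 × 0.0665 L/cmH2O = 1.75 s.
Fraction remaining = e^(−Te/τ) = e^(−1.20/1.75) = 0.5037; trapped volume = 532.0 × 0.5037 = 267.97 mL.
Additional alveolar pressure from trapping ≈ V_trapped / C = 267.97 / 66.5 = 4.03 cmH2O.

4.0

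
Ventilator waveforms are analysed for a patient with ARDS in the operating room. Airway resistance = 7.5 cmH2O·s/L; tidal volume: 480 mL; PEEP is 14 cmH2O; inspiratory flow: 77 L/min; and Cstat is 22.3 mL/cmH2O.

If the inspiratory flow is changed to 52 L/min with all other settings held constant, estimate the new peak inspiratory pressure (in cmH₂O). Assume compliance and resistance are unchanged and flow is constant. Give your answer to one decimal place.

42.0

Flow: 77 L/min ÷ 60 = 1.2833 L/s.
New flow: 52 L/min ÷ 60 = 0.8667 L/s.
PIP = Vt/C + R·V̇ + PEEP (constant-flow equation of motion).
Only the resistive term changes: ΔPIP = R × ΔV̇ = 7.5 × (0.8667 − 1.2833) = 7.5 × -0.4166 = -3.125 cmH2O.
Original PIP = 480/22.3 + 7.5×1.2833 + 14 = 45.149 cmH2O; new PIP = 45.149 + (-3.125) = 42.024 cmH2O.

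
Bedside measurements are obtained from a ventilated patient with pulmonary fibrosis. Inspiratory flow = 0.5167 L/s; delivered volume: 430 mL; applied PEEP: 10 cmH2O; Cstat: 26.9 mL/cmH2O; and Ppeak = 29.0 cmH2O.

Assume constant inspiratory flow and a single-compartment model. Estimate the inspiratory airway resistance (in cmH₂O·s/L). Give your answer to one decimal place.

5.8

Equation of motion (constant flow): PIP = Vt/C + R·V̇ + PEEP.
R·V̇ = PIP − Vt/C − PEEP = 29.0 − 430/26.9 − 10 = 29.0 − 15.985 − 10 = 3.015 cmH2O.
R = 3.015 / 0.5167 = 5.835 cmH2O·s/L.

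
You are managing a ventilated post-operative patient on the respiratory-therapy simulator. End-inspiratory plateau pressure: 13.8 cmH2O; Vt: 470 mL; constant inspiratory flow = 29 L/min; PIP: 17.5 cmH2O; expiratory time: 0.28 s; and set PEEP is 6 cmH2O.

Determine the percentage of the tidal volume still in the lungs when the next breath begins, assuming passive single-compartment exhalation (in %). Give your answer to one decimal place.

Flow: 29 L/min ÷ 60 = 0.4833 L/s.
R = (PIP − Pplat)/V̇ = (17.5 − 13.8) / 0.4833 = 3.7/0.4833 = 7.656 cmH2O·s/L.
C = Vt/(Pplat − PEEP) = 470.0 / (13.8 − 6) = 470.0/7.8 = 60.256 mL/cmH2O.
τ = R × C = 7.656 × 0.06026 L/cmH2O = 0.4614 s.
Fraction remaining at end-expiration = e^(−Te/τ) = e^(−0.28/0.4614) = 0.5451 → 54.51%.

54.5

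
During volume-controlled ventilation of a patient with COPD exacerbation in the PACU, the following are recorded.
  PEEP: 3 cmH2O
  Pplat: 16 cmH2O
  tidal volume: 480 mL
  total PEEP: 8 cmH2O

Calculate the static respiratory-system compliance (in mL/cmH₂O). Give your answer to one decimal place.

End-expiratory occlusion gives total PEEP = 8 cmH2O (intrinsic PEEP = 8 − 3 = 5). Use total PEEP for the elastic gradient.
Cstat = Vt / (Pplat − PEEPtotal) = 480 / (16 − 8) = 480 / 8.0 = 60.0 mL/cmH2O.

60.0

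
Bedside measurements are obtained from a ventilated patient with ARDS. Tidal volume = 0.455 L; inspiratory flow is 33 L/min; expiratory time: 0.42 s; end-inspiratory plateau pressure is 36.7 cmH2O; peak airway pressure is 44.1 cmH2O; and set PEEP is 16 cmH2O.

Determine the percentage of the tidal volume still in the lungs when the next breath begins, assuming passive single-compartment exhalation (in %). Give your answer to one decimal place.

24.2

Flow: 33 L/min ÷ 60 = 0.55 L/s.
R = (PIP − Pplat)/V̇ = (44.1 − 36.7) / 0.55 = 7.4/0.55 = 13.455 cmH2O·s/L.
C = Vt/(Pplat − PEEP) = 455.0 / (36.7 − 16) = 455.0/20.7 = 21.981 mL/cmH2O.
τ = R × C = 13.455 × 0.02198 L/cmH2O = 0.2957 s.
Fraction remaining at end-expiration = e^(−Te/τ) = e^(−0.42/0.2957) = 0.2416 → 24.16%.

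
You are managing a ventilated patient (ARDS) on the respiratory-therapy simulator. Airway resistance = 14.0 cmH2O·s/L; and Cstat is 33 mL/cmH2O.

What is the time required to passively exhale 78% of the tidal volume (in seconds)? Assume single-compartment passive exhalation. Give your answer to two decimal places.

0.70

τ = R × C = 14.0 × 33 mL/cmH2O = 14.0 × 0.033 L/cmH2O = 0.462 s.
Exhaled fraction f = 1 − e^(−t/τ) → t = −τ·ln(1 − f) = −0.462·ln(0.22) = 0.6995 s.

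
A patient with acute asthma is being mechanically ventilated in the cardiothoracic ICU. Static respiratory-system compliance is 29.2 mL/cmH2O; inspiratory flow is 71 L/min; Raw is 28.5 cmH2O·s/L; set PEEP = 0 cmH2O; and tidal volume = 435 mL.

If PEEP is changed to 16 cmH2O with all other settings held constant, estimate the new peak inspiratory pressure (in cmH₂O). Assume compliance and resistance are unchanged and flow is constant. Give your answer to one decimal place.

Flow: 71 L/min ÷ 60 = 1.1833 L/s.
PIP = Vt/C + R·V̇ + PEEP (constant-flow equation of motion).
Only the baseline term changes: ΔPIP = ΔPEEP = 16 − 0 = 16.0 cmH2O.
Original PIP = 435/29.2 + 28.5×1.1833 + 0 = 48.621 cmH2O; new PIP = 48.621 + (16.0) = 64.621 cmH2O.

64.6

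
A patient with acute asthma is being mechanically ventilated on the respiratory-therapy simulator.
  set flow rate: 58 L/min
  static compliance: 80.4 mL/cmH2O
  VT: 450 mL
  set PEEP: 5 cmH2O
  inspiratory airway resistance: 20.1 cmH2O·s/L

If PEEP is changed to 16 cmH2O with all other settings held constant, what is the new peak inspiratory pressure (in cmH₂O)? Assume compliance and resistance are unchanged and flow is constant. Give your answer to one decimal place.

Flow: 58 L/min ÷ 60 = 0.9667 L/s.
PIP = Vt/C + R·V̇ + PEEP (constant-flow equation of motion).
Only the baseline term changes: ΔPIP = ΔPEEP = 16 − 5 = 11.0 cmH2O.
Original PIP = 450/80.4 + 20.1×0.9667 + 5 = 30.028 cmH2O; new PIP = 30.028 + (11.0) = 41.028 cmH2O.

41.0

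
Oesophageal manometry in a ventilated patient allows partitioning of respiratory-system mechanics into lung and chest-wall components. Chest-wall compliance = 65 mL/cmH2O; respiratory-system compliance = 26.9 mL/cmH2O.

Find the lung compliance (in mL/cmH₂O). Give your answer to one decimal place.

1/CL = 1/Crs − 1/Ccw.
1/CL = 1/26.9 − 1/65 = 0.02179.
CL = 45.893 mL/cmH2O.

45.9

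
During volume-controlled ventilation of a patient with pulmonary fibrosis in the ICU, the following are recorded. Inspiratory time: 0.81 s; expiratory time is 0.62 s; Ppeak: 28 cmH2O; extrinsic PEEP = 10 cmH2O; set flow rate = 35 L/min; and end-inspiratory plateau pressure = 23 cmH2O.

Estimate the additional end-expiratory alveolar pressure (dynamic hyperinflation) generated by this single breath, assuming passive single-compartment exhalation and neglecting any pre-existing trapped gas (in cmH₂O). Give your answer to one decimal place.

Flow: 35 L/min ÷ 60 = 0.5833 L/s.
Vt = flow × Ti = 0.5833 L/s × 0.81 s × 1000 mL/L = 472.47 mL.
R = (PIP − Pplat)/V̇ = (28 − 23) / 0.5833 = 5.0/0.5833 = 8.572 cmH2O·s/L.
C = Vt/(Pplat − PEEP) = 472.47 / (23 − 10) = 472.47/13.0 = 36.344 mL/cmH2O.
τ = R × C = 8.572 × 0.03634 L/cmH2O = 0.3115 s.
Fraction remaining = e^(−Te/τ) = e^(−0.62/0.3115) = 0.1366; trapped volume = 472.47 × 0.1366 = 64.539 mL.
Additional alveolar pressure from trapping ≈ V_trapped / C = 64.539 / 36.344 = 1.776 cmH2O.

1.8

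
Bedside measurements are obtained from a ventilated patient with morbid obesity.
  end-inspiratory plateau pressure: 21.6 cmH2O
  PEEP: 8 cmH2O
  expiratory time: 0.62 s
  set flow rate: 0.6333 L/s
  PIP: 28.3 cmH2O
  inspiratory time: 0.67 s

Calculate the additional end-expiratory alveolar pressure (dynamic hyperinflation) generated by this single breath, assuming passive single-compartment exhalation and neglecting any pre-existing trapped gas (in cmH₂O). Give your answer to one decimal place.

2.1

Vt = flow × Ti = 0.6333 L/s × 0.67 s × 1000 mL/L = 424.31 mL.
R = (PIP − Pplat)/V̇ = (28.3 − 21.6) / 0.6333 = 6.7/0.6333 = 10.58 cmH2O·s/L.
C = Vt/(Pplat − PEEP) = 424.31 / (21.6 − 8) = 424.31/13.6 = 31.199 mL/cmH2O.
τ = R × C = 10.58 × 0.0312 L/cmH2O = 0.3301 s.
Fraction remaining = e^(−Te/τ) = e^(−0.62/0.3301) = 0.1529; trapped volume = 424.31 × 0.1529 = 64.877 mL.
Additional alveolar pressure from trapping ≈ V_trapped / C = 64.877 / 31.199 = 2.079 cmH2O.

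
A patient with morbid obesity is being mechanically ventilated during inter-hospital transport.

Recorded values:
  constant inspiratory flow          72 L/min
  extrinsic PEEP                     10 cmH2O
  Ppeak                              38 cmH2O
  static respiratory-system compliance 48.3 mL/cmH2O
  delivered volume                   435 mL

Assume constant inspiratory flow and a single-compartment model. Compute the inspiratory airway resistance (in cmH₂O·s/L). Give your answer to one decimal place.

15.8

Flow: 72 L/min ÷ 60 = 1.2 L/s.
Equation of motion (constant flow): PIP = Vt/C + R·V̇ + PEEP.
R·V̇ = PIP − Vt/C − PEEP = 38 − 435/48.3 − 10 = 38 − 9.006 − 10 = 18.994 cmH2O.
R = 18.994 / 1.2 = 15.828 cmH2O·s/L.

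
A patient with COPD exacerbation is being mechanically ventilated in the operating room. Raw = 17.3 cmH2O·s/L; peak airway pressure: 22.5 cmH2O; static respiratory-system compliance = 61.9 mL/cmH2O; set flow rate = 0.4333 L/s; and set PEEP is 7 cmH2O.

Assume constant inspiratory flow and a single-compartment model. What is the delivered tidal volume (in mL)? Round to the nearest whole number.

495

Equation of motion (constant flow): PIP = Vt/C + R·V̇ + PEEP.
Vt/C = PIP − R·V̇ − PEEP = 22.5 − 7.496 − 7 = 8.004 cmH2O.
Vt = C × 8.004 = 61.9 × 8.004 = 495.45 mL.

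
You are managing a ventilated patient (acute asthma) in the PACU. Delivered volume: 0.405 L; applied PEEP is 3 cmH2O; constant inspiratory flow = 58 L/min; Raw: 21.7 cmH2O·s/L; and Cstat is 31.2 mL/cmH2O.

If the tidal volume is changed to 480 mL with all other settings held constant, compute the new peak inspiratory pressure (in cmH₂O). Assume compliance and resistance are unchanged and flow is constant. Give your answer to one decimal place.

39.4

Flow: 58 L/min ÷ 60 = 0.9667 L/s.
PIP = Vt/C + R·V̇ + PEEP (constant-flow equation of motion).
Only the elastic term changes: ΔPIP = ΔVt / C = (480 − 405) / 31.2 = 2.404 cmH2O.
Original PIP = 405/31.2 + 21.7×0.9667 + 3 = 36.958 cmH2O; new PIP = 36.958 + (2.404) = 39.362 cmH2O.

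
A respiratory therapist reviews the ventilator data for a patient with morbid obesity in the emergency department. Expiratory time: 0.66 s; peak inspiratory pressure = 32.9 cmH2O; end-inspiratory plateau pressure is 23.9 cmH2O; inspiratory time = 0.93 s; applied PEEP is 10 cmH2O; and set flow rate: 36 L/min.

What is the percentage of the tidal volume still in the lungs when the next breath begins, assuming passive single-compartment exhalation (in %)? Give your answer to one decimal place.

33.4

Flow: 36 L/min ÷ 60 = 0.6 L/s.
Vt = flow × Ti = 0.6 L/s × 0.93 s × 1000 mL/L = 558.0 mL.
R = (PIP − Pplat)/V̇ = (32.9 − 23.9) / 0.6 = 9.0/0.6 = 15.0 cmH2O·s/L.
C = Vt/(Pplat − PEEP) = 558.0 / (23.9 − 10) = 558.0/13.9 = 40.144 mL/cmH2O.
τ = R × C = 15.0 × 0.04014 L/cmH2O = 0.6021 s.
Fraction remaining at end-expiration = e^(−Te/τ) = e^(−0.66/0.6021) = 0.3342 → 33.42%.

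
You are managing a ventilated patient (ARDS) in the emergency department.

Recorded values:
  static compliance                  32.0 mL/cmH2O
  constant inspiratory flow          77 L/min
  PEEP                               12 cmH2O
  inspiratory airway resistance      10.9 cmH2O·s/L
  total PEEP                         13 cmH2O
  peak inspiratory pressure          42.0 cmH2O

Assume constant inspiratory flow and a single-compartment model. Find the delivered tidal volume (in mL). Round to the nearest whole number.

Flow: 77 L/min ÷ 60 = 1.2833 L/s.
Total PEEP = 13 cmH2O (set 12 + intrinsic 1); this is the baseline alveolar pressure.
Equation of motion (constant flow): PIP = Vt/C + R·V̇ + PEEP.
Vt/C = PIP − R·V̇ − PEEP = 42.0 − 13.988 − 13 = 15.012 cmH2O.
Vt = C × 15.012 = 32.0 × 15.012 = 480.38 mL.

480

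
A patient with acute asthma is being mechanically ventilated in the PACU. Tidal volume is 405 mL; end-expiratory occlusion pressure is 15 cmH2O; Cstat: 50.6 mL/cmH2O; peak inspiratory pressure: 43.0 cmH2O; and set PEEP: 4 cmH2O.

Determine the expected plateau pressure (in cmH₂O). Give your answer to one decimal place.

23.0

End-expiratory occlusion gives total PEEP = 15 cmH2O (intrinsic PEEP = 15 − 4 = 11). Use total PEEP for the elastic gradient.
Pplat = PEEPtotal + Vt / Cstat = 15 + 405 / 50.6 = 15 + 8.004 = 23.004 cmH2O.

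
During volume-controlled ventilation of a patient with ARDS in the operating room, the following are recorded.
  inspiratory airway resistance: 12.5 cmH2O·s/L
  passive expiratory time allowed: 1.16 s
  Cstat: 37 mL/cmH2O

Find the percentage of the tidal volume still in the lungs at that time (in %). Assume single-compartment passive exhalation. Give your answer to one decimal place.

τ = R × C = 12.5 × 37 mL/cmH2O = 12.5 × 0.037 L/cmH2O = 0.4625 s.
Passive exhalation: V(t)/V₀ = e^(−t/τ) = e^(−1.16/0.4625) = 0.08142.
Fraction remaining = 0.08142 → 8.142%.

8.1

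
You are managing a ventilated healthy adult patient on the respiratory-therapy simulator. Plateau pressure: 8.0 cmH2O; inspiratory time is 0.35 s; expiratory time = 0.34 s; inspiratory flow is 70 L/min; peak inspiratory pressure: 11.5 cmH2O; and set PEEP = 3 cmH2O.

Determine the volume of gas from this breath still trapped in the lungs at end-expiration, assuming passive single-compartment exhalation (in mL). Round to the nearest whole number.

Flow: 70 L/min ÷ 60 = 1.1667 L/s.
Vt = flow × Ti = 1.1667 L/s × 0.35 s × 1000 mL/L = 408.35 mL.
R = (PIP − Pplat)/V̇ = (11.5 − 8.0) / 1.1667 = 3.5/1.1667 = 3.0 cmH2O·s/L.
C = Vt/(Pplat − PEEP) = 408.35 / (8.0 − 3) = 408.35/5.0 = 81.67 mL/cmH2O.
τ = R × C = 3.0 × 0.08167 L/cmH2O = 0.245 s.
Fraction remaining = e^(−Te/τ) = e^(−0.34/0.245) = 0.2496.
Trapped volume = 408.35 × 0.2496 = 101.92 mL.

102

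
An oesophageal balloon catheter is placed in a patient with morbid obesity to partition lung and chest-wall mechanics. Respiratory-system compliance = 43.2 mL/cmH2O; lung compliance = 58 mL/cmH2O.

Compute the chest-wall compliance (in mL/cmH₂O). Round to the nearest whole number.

169

1/Ccw = 1/Crs − 1/CL.
1/Ccw = 1/43.2 − 1/58 = 0.005907.
Ccw = 169.29 mL/cmH2O.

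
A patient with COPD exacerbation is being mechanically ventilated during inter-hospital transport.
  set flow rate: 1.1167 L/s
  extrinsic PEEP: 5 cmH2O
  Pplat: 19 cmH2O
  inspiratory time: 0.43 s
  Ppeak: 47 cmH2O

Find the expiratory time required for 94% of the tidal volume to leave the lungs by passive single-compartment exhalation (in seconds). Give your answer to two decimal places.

Vt = flow × Ti = 1.1167 L/s × 0.43 s × 1000 mL/L = 480.18 mL.
R = (PIP − Pplat)/V̇ = (47 − 19) / 1.1167 = 28.0/1.1167 = 25.074 cmH2O·s/L.
C = Vt/(Pplat − PEEP) = 480.18 / (19 − 5) = 480.18/14.0 = 34.299 mL/cmH2O.
τ = R × C = 25.074 × 0.0343 L/cmH2O = 0.86 s.
t = −τ·ln(1 − 0.94) = −0.86·ln(0.06) = 2.42 s.

2.42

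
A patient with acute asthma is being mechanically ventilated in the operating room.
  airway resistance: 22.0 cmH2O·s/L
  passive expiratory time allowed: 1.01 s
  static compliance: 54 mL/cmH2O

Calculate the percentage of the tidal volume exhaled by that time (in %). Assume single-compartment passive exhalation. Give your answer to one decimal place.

57.3

τ = R × C = 22.0 × 54 mL/cmH2O = 22.0 × 0.054 L/cmH2O = 1.188 s.
Passive exhalation: V(t)/V₀ = e^(−t/τ) = e^(−1.01/1.188) = 0.4273.
Fraction exhaled = 1 − 0.4273 = 0.5727 → 57.27%.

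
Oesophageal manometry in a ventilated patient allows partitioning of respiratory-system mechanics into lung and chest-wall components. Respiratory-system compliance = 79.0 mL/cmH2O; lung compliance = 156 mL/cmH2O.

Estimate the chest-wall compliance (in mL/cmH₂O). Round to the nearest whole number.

160

1/Ccw = 1/Crs − 1/CL.
1/Ccw = 1/79.0 − 1/156 = 0.006248.
Ccw = 160.05 mL/cmH2O.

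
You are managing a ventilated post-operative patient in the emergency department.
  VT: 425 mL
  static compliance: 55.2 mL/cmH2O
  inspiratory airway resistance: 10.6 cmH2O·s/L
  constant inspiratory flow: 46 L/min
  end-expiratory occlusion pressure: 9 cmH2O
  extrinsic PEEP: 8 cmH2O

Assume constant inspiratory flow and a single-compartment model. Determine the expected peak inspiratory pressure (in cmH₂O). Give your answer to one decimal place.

24.8

Flow: 46 L/min ÷ 60 = 0.7667 L/s.
Total PEEP = 9 cmH2O (set 8 + intrinsic 1); this is the baseline alveolar pressure.
Equation of motion (constant flow): PIP = Vt/C + R·V̇ + PEEP.
PIP = 425/55.2 + 10.6×0.7667 + 9 = 7.699 + 8.127 + 9 = 24.826 cmH2O.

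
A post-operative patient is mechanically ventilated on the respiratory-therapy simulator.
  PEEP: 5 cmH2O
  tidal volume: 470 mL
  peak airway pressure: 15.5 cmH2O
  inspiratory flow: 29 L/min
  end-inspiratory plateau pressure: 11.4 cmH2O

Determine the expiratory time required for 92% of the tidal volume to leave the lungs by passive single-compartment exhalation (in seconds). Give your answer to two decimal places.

1.57

Flow: 29 L/min ÷ 60 = 0.4833 L/s.
R = (PIP − Pplat)/V̇ = (15.5 − 11.4) / 0.4833 = 4.1/0.4833 = 8.483 cmH2O·s/L.
C = Vt/(Pplat − PEEP) = 470.0 / (11.4 − 5) = 470.0/6.4 = 73.438 mL/cmH2O.
τ = R × C = 8.483 × 0.07344 L/cmH2O = 0.623 s.
t = −τ·ln(1 − 0.92) = −0.623·ln(0.08) = 1.574 s.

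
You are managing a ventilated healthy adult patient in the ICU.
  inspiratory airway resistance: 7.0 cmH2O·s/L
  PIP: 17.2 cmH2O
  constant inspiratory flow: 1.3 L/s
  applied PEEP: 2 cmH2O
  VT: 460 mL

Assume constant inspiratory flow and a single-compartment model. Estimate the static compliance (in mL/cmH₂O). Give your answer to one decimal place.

Equation of motion (constant flow): PIP = Vt/C + R·V̇ + PEEP.
Vt/C = PIP − R·V̇ − PEEP = 17.2 − 7.0×1.3 − 2 = 17.2 − 9.1 − 2 = 6.1 cmH2O.
C = Vt / 6.1 = 460 / 6.1 = 75.41 mL/cmH2O.

75.4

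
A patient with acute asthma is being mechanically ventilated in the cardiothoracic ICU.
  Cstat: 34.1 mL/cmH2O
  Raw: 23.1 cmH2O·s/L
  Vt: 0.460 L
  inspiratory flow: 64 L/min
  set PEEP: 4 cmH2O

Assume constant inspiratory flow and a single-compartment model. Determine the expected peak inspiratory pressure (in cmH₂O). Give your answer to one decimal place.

Flow: 64 L/min ÷ 60 = 1.0667 L/s.
Equation of motion (constant flow): PIP = Vt/C + R·V̇ + PEEP.
PIP = 460/34.1 + 23.1×1.0667 + 4 = 13.49 + 24.641 + 4 = 42.131 cmH2O.

42.1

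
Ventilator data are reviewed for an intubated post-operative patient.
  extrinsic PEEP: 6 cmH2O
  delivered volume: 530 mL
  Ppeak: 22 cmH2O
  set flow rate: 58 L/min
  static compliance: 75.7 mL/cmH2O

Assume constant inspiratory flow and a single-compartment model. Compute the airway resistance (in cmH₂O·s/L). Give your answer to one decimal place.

9.3

Flow: 58 L/min ÷ 60 = 0.9667 L/s.
Equation of motion (constant flow): PIP = Vt/C + R·V̇ + PEEP.
R·V̇ = PIP − Vt/C − PEEP = 22 − 530/75.7 − 6 = 22 − 7.001 − 6 = 8.999 cmH2O.
R = 8.999 / 0.9667 = 9.309 cmH2O·s/L.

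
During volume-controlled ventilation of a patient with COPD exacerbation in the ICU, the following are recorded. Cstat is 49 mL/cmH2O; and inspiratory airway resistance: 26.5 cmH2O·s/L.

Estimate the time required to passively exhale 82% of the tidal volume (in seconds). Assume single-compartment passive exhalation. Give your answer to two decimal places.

2.23

τ = R × C = 26.5 × 49 mL/cmH2O = 26.5 × 0.049 L/cmH2O = 1.299 s.
Exhaled fraction f = 1 − e^(−t/τ) → t = −τ·ln(1 − f) = −1.299·ln(0.18) = 2.228 s.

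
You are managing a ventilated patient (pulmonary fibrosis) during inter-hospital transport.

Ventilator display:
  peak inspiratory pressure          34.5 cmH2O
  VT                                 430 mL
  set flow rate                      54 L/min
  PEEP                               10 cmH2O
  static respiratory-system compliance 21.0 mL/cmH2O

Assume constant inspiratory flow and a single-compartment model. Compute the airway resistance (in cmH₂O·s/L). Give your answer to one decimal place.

Flow: 54 L/min ÷ 60 = 0.9 L/s.
Equation of motion (constant flow): PIP = Vt/C + R·V̇ + PEEP.
R·V̇ = PIP − Vt/C − PEEP = 34.5 − 430/21.0 − 10 = 34.5 − 20.476 − 10 = 4.024 cmH2O.
R = 4.024 / 0.9 = 4.471 cmH2O·s/L.

4.5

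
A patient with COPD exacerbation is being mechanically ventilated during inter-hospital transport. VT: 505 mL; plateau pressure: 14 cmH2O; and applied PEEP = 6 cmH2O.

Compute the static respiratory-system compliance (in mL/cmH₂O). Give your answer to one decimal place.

63.1

Cstat = Vt / (Pplat − PEEP) = 505 / (14 − 6) = 505 / 8.0 = 63.125 mL/cmH2O.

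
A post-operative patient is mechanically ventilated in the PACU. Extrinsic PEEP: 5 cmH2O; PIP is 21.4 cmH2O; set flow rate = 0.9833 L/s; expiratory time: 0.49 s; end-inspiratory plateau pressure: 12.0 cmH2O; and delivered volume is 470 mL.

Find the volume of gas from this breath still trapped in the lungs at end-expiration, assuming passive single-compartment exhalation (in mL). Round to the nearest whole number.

219

R = (PIP − Pplat)/V̇ = (21.4 − 12.0) / 0.9833 = 9.4/0.9833 = 9.56 cmH2O·s/L.
C = Vt/(Pplat − PEEP) = 470.0 / (12.0 − 5) = 470.0/7.0 = 67.143 mL/cmH2O.
τ = R × C = 9.56 × 0.06714 L/cmH2O = 0.6419 s.
Fraction remaining = e^(−Te/τ) = e^(−0.49/0.6419) = 0.4661.
Trapped volume = 470.0 × 0.4661 = 219.07 mL.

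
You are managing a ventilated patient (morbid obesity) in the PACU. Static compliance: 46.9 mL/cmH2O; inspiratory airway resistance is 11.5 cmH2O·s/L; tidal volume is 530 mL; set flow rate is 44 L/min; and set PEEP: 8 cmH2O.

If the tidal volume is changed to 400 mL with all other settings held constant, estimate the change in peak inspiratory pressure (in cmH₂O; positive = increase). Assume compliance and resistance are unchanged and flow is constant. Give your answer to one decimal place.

-2.8

PIP = Vt/C + R·V̇ + PEEP (constant-flow equation of motion).
Only the elastic term changes: ΔPIP = ΔVt / C = (400 − 530) / 46.9 = -2.772 cmH2O.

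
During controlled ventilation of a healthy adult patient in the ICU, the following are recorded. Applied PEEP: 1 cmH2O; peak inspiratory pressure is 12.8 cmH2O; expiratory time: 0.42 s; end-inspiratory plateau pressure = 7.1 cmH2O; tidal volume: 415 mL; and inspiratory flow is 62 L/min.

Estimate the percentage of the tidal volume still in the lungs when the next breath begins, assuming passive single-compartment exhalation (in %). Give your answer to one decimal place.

Flow: 62 L/min ÷ 60 = 1.0333 L/s.
R = (PIP − Pplat)/V̇ = (12.8 − 7.1) / 1.0333 = 5.7/1.0333 = 5.516 cmH2O·s/L.
C = Vt/(Pplat − PEEP) = 415.0 / (7.1 − 1) = 415.0/6.1 = 68.033 mL/cmH2O.
τ = R × C = 5.516 × 0.06803 L/cmH2O = 0.3753 s.
Fraction remaining at end-expiration = e^(−Te/τ) = e^(−0.42/0.3753) = 0.3266 → 32.66%.

32.7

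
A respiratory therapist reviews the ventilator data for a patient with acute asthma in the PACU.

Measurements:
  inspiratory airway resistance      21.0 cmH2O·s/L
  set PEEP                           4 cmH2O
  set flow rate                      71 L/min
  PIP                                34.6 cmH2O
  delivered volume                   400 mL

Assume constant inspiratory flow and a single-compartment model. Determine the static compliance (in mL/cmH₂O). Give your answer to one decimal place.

Flow: 71 L/min ÷ 60 = 1.1833 L/s.
Equation of motion (constant flow): PIP = Vt/C + R·V̇ + PEEP.
Vt/C = PIP − R·V̇ − PEEP = 34.6 − 21.0×1.1833 − 4 = 34.6 − 24.849 − 4 = 5.751 cmH2O.
C = Vt / 5.751 = 400 / 5.751 = 69.553 mL/cmH2O.

69.6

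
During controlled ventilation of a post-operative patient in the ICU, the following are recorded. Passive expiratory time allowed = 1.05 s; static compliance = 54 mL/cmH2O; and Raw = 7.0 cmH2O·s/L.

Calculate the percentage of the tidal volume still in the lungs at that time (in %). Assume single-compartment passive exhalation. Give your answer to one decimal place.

6.2

τ = R × C = 7.0 × 54 mL/cmH2O = 7.0 × 0.054 L/cmH2O = 0.378 s.
Passive exhalation: V(t)/V₀ = e^(−t/τ) = e^(−1.05/0.378) = 0.06218.
Fraction remaining = 0.06218 → 6.218%.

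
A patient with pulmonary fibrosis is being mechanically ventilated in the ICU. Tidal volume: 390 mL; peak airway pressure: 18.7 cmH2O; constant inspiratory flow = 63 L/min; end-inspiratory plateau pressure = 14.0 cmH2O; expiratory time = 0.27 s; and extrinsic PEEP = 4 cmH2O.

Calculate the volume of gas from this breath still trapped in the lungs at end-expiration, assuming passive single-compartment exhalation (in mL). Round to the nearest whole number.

83

Flow: 63 L/min ÷ 60 = 1.05 L/s.
R = (PIP − Pplat)/V̇ = (18.7 − 14.0) / 1.05 = 4.7/1.05 = 4.476 cmH2O·s/L.
C = Vt/(Pplat − PEEP) = 390.0 / (14.0 − 4) = 390.0/10.0 = 39.0 mL/cmH2O.
τ = R × C = 4.476 × 0.039 L/cmH2O = 0.1746 s.
Fraction remaining = e^(−Te/τ) = e^(−0.27/0.1746) = 0.213.
Trapped volume = 390.0 × 0.213 = 83.07 mL.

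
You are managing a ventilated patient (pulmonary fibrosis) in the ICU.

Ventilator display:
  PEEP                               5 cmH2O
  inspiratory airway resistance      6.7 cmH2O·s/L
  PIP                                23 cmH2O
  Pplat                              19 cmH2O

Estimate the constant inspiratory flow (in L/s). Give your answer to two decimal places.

0.60

flow = (PIP − Pplat) / Raw = 4.0 / 6.7 = 0.597 L/s.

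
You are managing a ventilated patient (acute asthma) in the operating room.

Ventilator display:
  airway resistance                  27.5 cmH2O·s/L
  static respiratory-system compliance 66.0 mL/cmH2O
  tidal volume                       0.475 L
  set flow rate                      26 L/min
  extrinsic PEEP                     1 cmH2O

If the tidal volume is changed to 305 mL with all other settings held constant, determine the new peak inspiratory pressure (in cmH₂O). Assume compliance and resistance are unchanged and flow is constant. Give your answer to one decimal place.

17.5

Flow: 26 L/min ÷ 60 = 0.4333 L/s.
PIP = Vt/C + R·V̇ + PEEP (constant-flow equation of motion).
Only the elastic term changes: ΔPIP = ΔVt / C = (305 − 475) / 66.0 = -2.576 cmH2O.
Original PIP = 475/66.0 + 27.5×0.4333 + 1 = 20.113 cmH2O; new PIP = 20.113 + (-2.576) = 17.537 cmH2O.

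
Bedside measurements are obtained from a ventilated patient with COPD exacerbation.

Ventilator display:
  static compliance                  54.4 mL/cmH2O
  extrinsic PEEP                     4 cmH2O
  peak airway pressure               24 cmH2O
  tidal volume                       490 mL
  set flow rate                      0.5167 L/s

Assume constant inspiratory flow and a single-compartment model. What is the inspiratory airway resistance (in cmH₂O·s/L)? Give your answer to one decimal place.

21.3

Equation of motion (constant flow): PIP = Vt/C + R·V̇ + PEEP.
R·V̇ = PIP − Vt/C − PEEP = 24 − 490/54.4 − 4 = 24 − 9.007 − 4 = 10.993 cmH2O.
R = 10.993 / 0.5167 = 21.275 cmH2O·s/L.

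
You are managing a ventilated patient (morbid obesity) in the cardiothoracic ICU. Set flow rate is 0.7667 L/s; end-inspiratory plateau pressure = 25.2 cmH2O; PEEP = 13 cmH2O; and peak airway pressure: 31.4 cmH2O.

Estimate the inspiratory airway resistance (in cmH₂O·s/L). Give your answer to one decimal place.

Raw = (PIP − Pplat) / flow = (31.4 − 25.2) / 0.7667 = 6.2 / 0.7667 = 8.087 cmH2O·s/L.

8.1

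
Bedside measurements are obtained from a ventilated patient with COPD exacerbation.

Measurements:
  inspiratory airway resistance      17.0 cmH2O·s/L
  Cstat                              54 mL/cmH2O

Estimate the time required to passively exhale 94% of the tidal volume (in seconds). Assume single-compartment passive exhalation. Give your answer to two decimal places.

2.58

τ = R × C = 17.0 × 54 mL/cmH2O = 17.0 × 0.054 L/cmH2O = 0.918 s.
Exhaled fraction f = 1 − e^(−t/τ) → t = −τ·ln(1 − f) = −0.918·ln(0.06) = 2.583 s.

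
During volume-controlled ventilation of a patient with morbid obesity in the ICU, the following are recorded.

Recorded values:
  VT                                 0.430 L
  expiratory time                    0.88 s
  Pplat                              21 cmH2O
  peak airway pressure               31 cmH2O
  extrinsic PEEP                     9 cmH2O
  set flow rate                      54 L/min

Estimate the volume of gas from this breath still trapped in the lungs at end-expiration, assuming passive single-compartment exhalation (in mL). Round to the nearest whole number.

Flow: 54 L/min ÷ 60 = 0.9 L/s.
R = (PIP − Pplat)/V̇ = (31 − 21) / 0.9 = 10.0/0.9 = 11.111 cmH2O·s/L.
C = Vt/(Pplat − PEEP) = 430.0 / (21 − 9) = 430.0/12.0 = 35.833 mL/cmH2O.
τ = R × C = 11.111 × 0.03583 L/cmH2O = 0.3981 s.
Fraction remaining = e^(−Te/τ) = e^(−0.88/0.3981) = 0.1096.
Trapped volume = 430.0 × 0.1096 = 47.128 mL.

47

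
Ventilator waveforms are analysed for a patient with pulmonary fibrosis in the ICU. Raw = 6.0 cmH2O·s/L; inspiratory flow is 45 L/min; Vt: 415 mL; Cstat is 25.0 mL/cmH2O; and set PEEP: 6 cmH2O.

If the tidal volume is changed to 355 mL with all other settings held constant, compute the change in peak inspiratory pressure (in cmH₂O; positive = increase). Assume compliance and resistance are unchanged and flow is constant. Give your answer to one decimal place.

-2.4

PIP = Vt/C + R·V̇ + PEEP (constant-flow equation of motion).
Only the elastic term changes: ΔPIP = ΔVt / C = (355 − 415) / 25.0 = -2.4 cmH2O.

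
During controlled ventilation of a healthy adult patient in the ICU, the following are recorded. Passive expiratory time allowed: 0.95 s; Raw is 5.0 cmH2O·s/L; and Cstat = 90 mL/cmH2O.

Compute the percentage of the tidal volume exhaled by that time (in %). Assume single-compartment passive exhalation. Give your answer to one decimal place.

87.9

τ = R × C = 5.0 × 90 mL/cmH2O = 5.0 × 0.090 L/cmH2O = 0.45 s.
Passive exhalation: V(t)/V₀ = e^(−t/τ) = e^(−0.95/0.45) = 0.1211.
Fraction exhaled = 1 − 0.1211 = 0.8789 → 87.89%.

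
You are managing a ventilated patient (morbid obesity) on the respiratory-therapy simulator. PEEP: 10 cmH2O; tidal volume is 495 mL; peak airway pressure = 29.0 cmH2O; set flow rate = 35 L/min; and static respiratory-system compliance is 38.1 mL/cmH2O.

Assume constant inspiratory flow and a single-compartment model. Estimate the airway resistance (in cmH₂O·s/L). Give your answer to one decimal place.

10.3

Flow: 35 L/min ÷ 60 = 0.5833 L/s.
Equation of motion (constant flow): PIP = Vt/C + R·V̇ + PEEP.
R·V̇ = PIP − Vt/C − PEEP = 29.0 − 495/38.1 − 10 = 29.0 − 12.992 − 10 = 6.008 cmH2O.
R = 6.008 / 0.5833 = 10.3 cmH2O·s/L.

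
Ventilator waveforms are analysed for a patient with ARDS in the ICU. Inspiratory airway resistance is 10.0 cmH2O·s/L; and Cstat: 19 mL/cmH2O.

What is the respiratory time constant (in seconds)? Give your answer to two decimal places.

τ = R × C = 10.0 × 19 mL/cmH2O = 10.0 × 0.019 L/cmH2O = 0.19 s.

0.19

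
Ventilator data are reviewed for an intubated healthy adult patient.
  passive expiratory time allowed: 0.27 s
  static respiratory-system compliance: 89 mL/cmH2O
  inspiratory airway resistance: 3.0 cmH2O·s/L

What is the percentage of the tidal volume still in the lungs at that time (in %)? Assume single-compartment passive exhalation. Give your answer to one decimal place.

36.4

τ = R × C = 3.0 × 89 mL/cmH2O = 3.0 × 0.089 L/cmH2O = 0.267 s.
Passive exhalation: V(t)/V₀ = e^(−t/τ) = e^(−0.27/0.267) = 0.3638.
Fraction remaining = 0.3638 → 36.38%.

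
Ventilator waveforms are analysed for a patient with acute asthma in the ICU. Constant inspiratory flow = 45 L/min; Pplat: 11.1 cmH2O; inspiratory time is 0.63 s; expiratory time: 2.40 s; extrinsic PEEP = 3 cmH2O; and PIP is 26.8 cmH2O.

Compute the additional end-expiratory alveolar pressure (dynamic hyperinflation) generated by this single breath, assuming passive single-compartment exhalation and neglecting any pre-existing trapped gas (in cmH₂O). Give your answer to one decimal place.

Flow: 45 L/min ÷ 60 = 0.75 L/s.
Vt = flow × Ti = 0.75 L/s × 0.63 s × 1000 mL/L = 472.5 mL.
R = (PIP − Pplat)/V̇ = (26.8 − 11.1) / 0.75 = 15.7/0.75 = 20.933 cmH2O·s/L.
C = Vt/(Pplat − PEEP) = 472.5 / (11.1 − 3) = 472.5/8.1 = 58.333 mL/cmH2O.
τ = R × C = 20.933 × 0.05833 L/cmH2O = 1.221 s.
Fraction remaining = e^(−Te/τ) = e^(−2.40/1.221) = 0.1401; trapped volume = 472.5 × 0.1401 = 66.197 mL.
Additional alveolar pressure from trapping ≈ V_trapped / C = 66.197 / 58.333 = 1.135 cmH2O.

1.1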